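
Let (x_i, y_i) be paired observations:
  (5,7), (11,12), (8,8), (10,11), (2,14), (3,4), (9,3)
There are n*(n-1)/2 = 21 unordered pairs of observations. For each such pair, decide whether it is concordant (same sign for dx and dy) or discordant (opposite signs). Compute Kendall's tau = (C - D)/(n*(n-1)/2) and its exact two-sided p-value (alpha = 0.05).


Step 1: Enumerate the 21 unordered pairs (i,j) with i<j and classify each by sign(x_j-x_i) * sign(y_j-y_i).
  (1,2):dx=+6,dy=+5->C; (1,3):dx=+3,dy=+1->C; (1,4):dx=+5,dy=+4->C; (1,5):dx=-3,dy=+7->D
  (1,6):dx=-2,dy=-3->C; (1,7):dx=+4,dy=-4->D; (2,3):dx=-3,dy=-4->C; (2,4):dx=-1,dy=-1->C
  (2,5):dx=-9,dy=+2->D; (2,6):dx=-8,dy=-8->C; (2,7):dx=-2,dy=-9->C; (3,4):dx=+2,dy=+3->C
  (3,5):dx=-6,dy=+6->D; (3,6):dx=-5,dy=-4->C; (3,7):dx=+1,dy=-5->D; (4,5):dx=-8,dy=+3->D
  (4,6):dx=-7,dy=-7->C; (4,7):dx=-1,dy=-8->C; (5,6):dx=+1,dy=-10->D; (5,7):dx=+7,dy=-11->D
  (6,7):dx=+6,dy=-1->D
Step 2: C = 12, D = 9, total pairs = 21.
Step 3: tau = (C - D)/(n(n-1)/2) = (12 - 9)/21 = 0.142857.
Step 4: Exact two-sided p-value (enumerate n! = 5040 permutations of y under H0): p = 0.772619.
Step 5: alpha = 0.05. fail to reject H0.

tau_b = 0.1429 (C=12, D=9), p = 0.772619, fail to reject H0.


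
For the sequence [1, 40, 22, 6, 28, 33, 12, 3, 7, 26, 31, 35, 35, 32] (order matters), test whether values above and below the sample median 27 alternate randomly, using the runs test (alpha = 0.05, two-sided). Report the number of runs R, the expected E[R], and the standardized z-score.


Step 1: Compute median = 27; label A = above, B = below.
Labels in order: BABBAABBBBAAAA  (n_A = 7, n_B = 7)
Step 2: Count runs R = 6.
Step 3: Under H0 (random ordering), E[R] = 2*n_A*n_B/(n_A+n_B) + 1 = 2*7*7/14 + 1 = 8.0000.
        Var[R] = 2*n_A*n_B*(2*n_A*n_B - n_A - n_B) / ((n_A+n_B)^2 * (n_A+n_B-1)) = 8232/2548 = 3.2308.
        SD[R] = 1.7974.
Step 4: Continuity-corrected z = (R + 0.5 - E[R]) / SD[R] = (6 + 0.5 - 8.0000) / 1.7974 = -0.8345.
Step 5: Two-sided p-value via normal approximation = 2*(1 - Phi(|z|)) = 0.403986.
Step 6: alpha = 0.05. fail to reject H0.

R = 6, z = -0.8345, p = 0.403986, fail to reject H0.


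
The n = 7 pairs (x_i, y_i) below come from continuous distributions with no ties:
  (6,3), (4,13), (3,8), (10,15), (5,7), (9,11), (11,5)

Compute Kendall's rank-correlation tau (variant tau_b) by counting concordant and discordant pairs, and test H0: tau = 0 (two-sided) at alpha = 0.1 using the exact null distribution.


Step 1: Enumerate the 21 unordered pairs (i,j) with i<j and classify each by sign(x_j-x_i) * sign(y_j-y_i).
  (1,2):dx=-2,dy=+10->D; (1,3):dx=-3,dy=+5->D; (1,4):dx=+4,dy=+12->C; (1,5):dx=-1,dy=+4->D
  (1,6):dx=+3,dy=+8->C; (1,7):dx=+5,dy=+2->C; (2,3):dx=-1,dy=-5->C; (2,4):dx=+6,dy=+2->C
  (2,5):dx=+1,dy=-6->D; (2,6):dx=+5,dy=-2->D; (2,7):dx=+7,dy=-8->D; (3,4):dx=+7,dy=+7->C
  (3,5):dx=+2,dy=-1->D; (3,6):dx=+6,dy=+3->C; (3,7):dx=+8,dy=-3->D; (4,5):dx=-5,dy=-8->C
  (4,6):dx=-1,dy=-4->C; (4,7):dx=+1,dy=-10->D; (5,6):dx=+4,dy=+4->C; (5,7):dx=+6,dy=-2->D
  (6,7):dx=+2,dy=-6->D
Step 2: C = 10, D = 11, total pairs = 21.
Step 3: tau = (C - D)/(n(n-1)/2) = (10 - 11)/21 = -0.047619.
Step 4: Exact two-sided p-value (enumerate n! = 5040 permutations of y under H0): p = 1.000000.
Step 5: alpha = 0.1. fail to reject H0.

tau_b = -0.0476 (C=10, D=11), p = 1.000000, fail to reject H0.


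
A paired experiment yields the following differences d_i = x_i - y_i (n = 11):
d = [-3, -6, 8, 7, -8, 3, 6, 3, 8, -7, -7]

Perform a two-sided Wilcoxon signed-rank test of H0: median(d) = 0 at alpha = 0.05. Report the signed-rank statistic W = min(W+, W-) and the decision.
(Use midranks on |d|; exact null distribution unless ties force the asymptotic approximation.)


Step 1: Drop any zero differences (none here) and take |d_i|.
|d| = [3, 6, 8, 7, 8, 3, 6, 3, 8, 7, 7]
Step 2: Midrank |d_i| (ties get averaged ranks).
ranks: |3|->2, |6|->4.5, |8|->10, |7|->7, |8|->10, |3|->2, |6|->4.5, |3|->2, |8|->10, |7|->7, |7|->7
Step 3: Attach original signs; sum ranks with positive sign and with negative sign.
W+ = 10 + 7 + 2 + 4.5 + 2 + 10 = 35.5
W- = 2 + 4.5 + 10 + 7 + 7 = 30.5
(Check: W+ + W- = 66 should equal n(n+1)/2 = 66.)
Step 4: Test statistic W = min(W+, W-) = 30.5.
Step 5: Ties in |d|, so use the tie-corrected normal approximation.
        E[W] = n(n+1)/4 = 11*12/4 = 33.
        Tie groups: |d|=3 (t=3), |d|=6 (t=2), |d|=7 (t=3), |d|=8 (t=3); sum(t^3 - t) = 78.
        Var[W] = n(n+1)(2n+1)/24 - sum(t^3-t)/48 = 3036/24 - 78/48 = 124.875.
        z = (W - E[W]) / sqrt(Var[W]) = (30.5 - 33) / 11.1747 = -0.2237.
        Two-sided p = 2*Phi(z) = 0.822976.
Step 6: alpha = 0.05. fail to reject H0.

W+ = 35.5, W- = 30.5, W = min = 30.5, p = 0.822976, fail to reject H0.


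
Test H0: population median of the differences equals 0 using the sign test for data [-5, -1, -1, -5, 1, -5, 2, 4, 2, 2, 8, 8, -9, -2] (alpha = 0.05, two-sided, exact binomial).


Step 1: Discard zero differences. Original n = 14; n_eff = number of nonzero differences = 14.
Nonzero differences (with sign): -5, -1, -1, -5, +1, -5, +2, +4, +2, +2, +8, +8, -9, -2
Step 2: Count signs: positive = 7, negative = 7.
Step 3: Under H0: P(positive) = 0.5, so the number of positives S ~ Bin(14, 0.5).
Step 4: Two-sided exact p-value = sum of Bin(14,0.5) probabilities at or below the observed probability = 1.000000.
Step 5: alpha = 0.05. fail to reject H0.

n_eff = 14, pos = 7, neg = 7, p = 1.000000, fail to reject H0.


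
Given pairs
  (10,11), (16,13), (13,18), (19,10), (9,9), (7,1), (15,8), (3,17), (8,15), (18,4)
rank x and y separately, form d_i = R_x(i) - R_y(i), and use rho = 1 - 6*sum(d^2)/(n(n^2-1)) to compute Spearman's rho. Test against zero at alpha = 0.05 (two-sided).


Step 1: Rank x and y separately (midranks; no ties here).
rank(x): 10->5, 16->8, 13->6, 19->10, 9->4, 7->2, 15->7, 3->1, 8->3, 18->9
rank(y): 11->6, 13->7, 18->10, 10->5, 9->4, 1->1, 8->3, 17->9, 15->8, 4->2
Step 2: d_i = R_x(i) - R_y(i); compute d_i^2.
  (5-6)^2=1, (8-7)^2=1, (6-10)^2=16, (10-5)^2=25, (4-4)^2=0, (2-1)^2=1, (7-3)^2=16, (1-9)^2=64, (3-8)^2=25, (9-2)^2=49
sum(d^2) = 198.
Step 3: rho = 1 - 6*198 / (10*(10^2 - 1)) = 1 - 1188/990 = -0.200000.
Step 4: Under H0, t = rho * sqrt((n-2)/(1-rho^2)) = -0.5774 ~ t(8).
Step 5: Two-sided p-value from the t-distribution with 8 df = 0.579584.
Step 6: alpha = 0.05. fail to reject H0.

rho = -0.2000, p = 0.579584, fail to reject H0 at alpha = 0.05.


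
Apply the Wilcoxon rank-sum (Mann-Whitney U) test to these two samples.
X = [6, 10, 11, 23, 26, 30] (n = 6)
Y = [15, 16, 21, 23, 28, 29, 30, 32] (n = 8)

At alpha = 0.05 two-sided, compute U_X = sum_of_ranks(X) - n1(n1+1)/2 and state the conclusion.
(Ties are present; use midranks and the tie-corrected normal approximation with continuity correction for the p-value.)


Step 1: Combine and sort all 14 observations; assign midranks.
sorted (value, group): (6,X), (10,X), (11,X), (15,Y), (16,Y), (21,Y), (23,X), (23,Y), (26,X), (28,Y), (29,Y), (30,X), (30,Y), (32,Y)
ranks: 6->1, 10->2, 11->3, 15->4, 16->5, 21->6, 23->7.5, 23->7.5, 26->9, 28->10, 29->11, 30->12.5, 30->12.5, 32->14
Step 2: Rank sum for X: R1 = 1 + 2 + 3 + 7.5 + 9 + 12.5 = 35.
Step 3: U_X = R1 - n1(n1+1)/2 = 35 - 6*7/2 = 35 - 21 = 14.
       U_Y = n1*n2 - U_X = 48 - 14 = 34.
Step 4: Ties are present, so use the tie-corrected normal approximation (with continuity correction) for the p-value.
Step 5: p-value = 0.219016; compare to alpha = 0.05. fail to reject H0.

U_X = 14, p = 0.219016, fail to reject H0 at alpha = 0.05.


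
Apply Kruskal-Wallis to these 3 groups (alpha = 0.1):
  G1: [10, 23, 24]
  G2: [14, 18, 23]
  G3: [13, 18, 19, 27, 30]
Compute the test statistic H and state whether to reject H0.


Step 1: Combine all N = 11 observations and assign midranks.
sorted (value, group, rank): (10,G1,1), (13,G3,2), (14,G2,3), (18,G2,4.5), (18,G3,4.5), (19,G3,6), (23,G1,7.5), (23,G2,7.5), (24,G1,9), (27,G3,10), (30,G3,11)
Step 2: Sum ranks within each group.
R_1 = 17.5 (n_1 = 3)
R_2 = 15 (n_2 = 3)
R_3 = 33.5 (n_3 = 5)
Step 3: H = 12/(N(N+1)) * sum(R_i^2/n_i) - 3(N+1)
     = 12/(11*12) * (17.5^2/3 + 15^2/3 + 33.5^2/5) - 3*12
     = 0.090909 * 401.533 - 36
     = 0.503030.
Step 4: Ties present; correction factor C = 1 - 12/(11^3 - 11) = 0.990909. Corrected H = 0.503030 / 0.990909 = 0.507645.
Step 5: Under H0, H ~ chi^2(2); p-value = 0.775829.
Step 6: alpha = 0.1. fail to reject H0.

H = 0.5076, df = 2, p = 0.775829, fail to reject H0.


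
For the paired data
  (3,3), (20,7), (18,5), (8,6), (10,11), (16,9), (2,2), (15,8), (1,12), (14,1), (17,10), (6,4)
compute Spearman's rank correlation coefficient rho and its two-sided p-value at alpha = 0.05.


Step 1: Rank x and y separately (midranks; no ties here).
rank(x): 3->3, 20->12, 18->11, 8->5, 10->6, 16->9, 2->2, 15->8, 1->1, 14->7, 17->10, 6->4
rank(y): 3->3, 7->7, 5->5, 6->6, 11->11, 9->9, 2->2, 8->8, 12->12, 1->1, 10->10, 4->4
Step 2: d_i = R_x(i) - R_y(i); compute d_i^2.
  (3-3)^2=0, (12-7)^2=25, (11-5)^2=36, (5-6)^2=1, (6-11)^2=25, (9-9)^2=0, (2-2)^2=0, (8-8)^2=0, (1-12)^2=121, (7-1)^2=36, (10-10)^2=0, (4-4)^2=0
sum(d^2) = 244.
Step 3: rho = 1 - 6*244 / (12*(12^2 - 1)) = 1 - 1464/1716 = 0.146853.
Step 4: Under H0, t = rho * sqrt((n-2)/(1-rho^2)) = 0.4695 ~ t(10).
Step 5: Two-sided p-value from the t-distribution with 10 df = 0.648796.
Step 6: alpha = 0.05. fail to reject H0.

rho = 0.1469, p = 0.648796, fail to reject H0 at alpha = 0.05.


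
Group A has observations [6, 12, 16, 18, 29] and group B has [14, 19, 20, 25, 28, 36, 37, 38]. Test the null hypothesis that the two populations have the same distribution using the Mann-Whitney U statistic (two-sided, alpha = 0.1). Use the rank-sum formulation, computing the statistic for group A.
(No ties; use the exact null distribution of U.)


Step 1: Combine and sort all 13 observations; assign midranks.
sorted (value, group): (6,X), (12,X), (14,Y), (16,X), (18,X), (19,Y), (20,Y), (25,Y), (28,Y), (29,X), (36,Y), (37,Y), (38,Y)
ranks: 6->1, 12->2, 14->3, 16->4, 18->5, 19->6, 20->7, 25->8, 28->9, 29->10, 36->11, 37->12, 38->13
Step 2: Rank sum for X: R1 = 1 + 2 + 4 + 5 + 10 = 22.
Step 3: U_X = R1 - n1(n1+1)/2 = 22 - 5*6/2 = 22 - 15 = 7.
       U_Y = n1*n2 - U_X = 40 - 7 = 33.
Step 4: No ties, so the exact null distribution of U (based on enumerating the C(13,5) = 1287 equally likely rank assignments) gives the two-sided p-value.
Step 5: p-value = 0.065268; compare to alpha = 0.1. reject H0.

U_X = 7, p = 0.065268, reject H0 at alpha = 0.1.


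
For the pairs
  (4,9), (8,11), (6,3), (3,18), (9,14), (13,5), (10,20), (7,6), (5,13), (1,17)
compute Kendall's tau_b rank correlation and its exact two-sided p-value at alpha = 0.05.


Step 1: Enumerate the 45 unordered pairs (i,j) with i<j and classify each by sign(x_j-x_i) * sign(y_j-y_i).
  (1,2):dx=+4,dy=+2->C; (1,3):dx=+2,dy=-6->D; (1,4):dx=-1,dy=+9->D; (1,5):dx=+5,dy=+5->C
  (1,6):dx=+9,dy=-4->D; (1,7):dx=+6,dy=+11->C; (1,8):dx=+3,dy=-3->D; (1,9):dx=+1,dy=+4->C
  (1,10):dx=-3,dy=+8->D; (2,3):dx=-2,dy=-8->C; (2,4):dx=-5,dy=+7->D; (2,5):dx=+1,dy=+3->C
  (2,6):dx=+5,dy=-6->D; (2,7):dx=+2,dy=+9->C; (2,8):dx=-1,dy=-5->C; (2,9):dx=-3,dy=+2->D
  (2,10):dx=-7,dy=+6->D; (3,4):dx=-3,dy=+15->D; (3,5):dx=+3,dy=+11->C; (3,6):dx=+7,dy=+2->C
  (3,7):dx=+4,dy=+17->C; (3,8):dx=+1,dy=+3->C; (3,9):dx=-1,dy=+10->D; (3,10):dx=-5,dy=+14->D
  (4,5):dx=+6,dy=-4->D; (4,6):dx=+10,dy=-13->D; (4,7):dx=+7,dy=+2->C; (4,8):dx=+4,dy=-12->D
  (4,9):dx=+2,dy=-5->D; (4,10):dx=-2,dy=-1->C; (5,6):dx=+4,dy=-9->D; (5,7):dx=+1,dy=+6->C
  (5,8):dx=-2,dy=-8->C; (5,9):dx=-4,dy=-1->C; (5,10):dx=-8,dy=+3->D; (6,7):dx=-3,dy=+15->D
  (6,8):dx=-6,dy=+1->D; (6,9):dx=-8,dy=+8->D; (6,10):dx=-12,dy=+12->D; (7,8):dx=-3,dy=-14->C
  (7,9):dx=-5,dy=-7->C; (7,10):dx=-9,dy=-3->C; (8,9):dx=-2,dy=+7->D; (8,10):dx=-6,dy=+11->D
  (9,10):dx=-4,dy=+4->D
Step 2: C = 20, D = 25, total pairs = 45.
Step 3: tau = (C - D)/(n(n-1)/2) = (20 - 25)/45 = -0.111111.
Step 4: Exact two-sided p-value (enumerate n! = 3628800 permutations of y under H0): p = 0.727490.
Step 5: alpha = 0.05. fail to reject H0.

tau_b = -0.1111 (C=20, D=25), p = 0.727490, fail to reject H0.


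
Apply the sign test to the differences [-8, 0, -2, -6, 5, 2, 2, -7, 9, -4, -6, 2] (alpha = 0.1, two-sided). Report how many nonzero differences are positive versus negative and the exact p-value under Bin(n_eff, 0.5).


Step 1: Discard zero differences. Original n = 12; n_eff = number of nonzero differences = 11.
Nonzero differences (with sign): -8, -2, -6, +5, +2, +2, -7, +9, -4, -6, +2
Step 2: Count signs: positive = 5, negative = 6.
Step 3: Under H0: P(positive) = 0.5, so the number of positives S ~ Bin(11, 0.5).
Step 4: Two-sided exact p-value = sum of Bin(11,0.5) probabilities at or below the observed probability = 1.000000.
Step 5: alpha = 0.1. fail to reject H0.

n_eff = 11, pos = 5, neg = 6, p = 1.000000, fail to reject H0.


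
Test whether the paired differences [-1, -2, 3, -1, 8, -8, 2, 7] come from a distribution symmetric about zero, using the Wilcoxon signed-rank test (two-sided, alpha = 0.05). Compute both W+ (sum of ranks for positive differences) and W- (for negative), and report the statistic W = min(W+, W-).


Step 1: Drop any zero differences (none here) and take |d_i|.
|d| = [1, 2, 3, 1, 8, 8, 2, 7]
Step 2: Midrank |d_i| (ties get averaged ranks).
ranks: |1|->1.5, |2|->3.5, |3|->5, |1|->1.5, |8|->7.5, |8|->7.5, |2|->3.5, |7|->6
Step 3: Attach original signs; sum ranks with positive sign and with negative sign.
W+ = 5 + 7.5 + 3.5 + 6 = 22
W- = 1.5 + 3.5 + 1.5 + 7.5 = 14
(Check: W+ + W- = 36 should equal n(n+1)/2 = 36.)
Step 4: Test statistic W = min(W+, W-) = 14.
Step 5: Ties in |d|, so use the tie-corrected normal approximation.
        E[W] = n(n+1)/4 = 8*9/4 = 18.
        Tie groups: |d|=1 (t=2), |d|=2 (t=2), |d|=8 (t=2); sum(t^3 - t) = 18.
        Var[W] = n(n+1)(2n+1)/24 - sum(t^3-t)/48 = 1224/24 - 18/48 = 50.625.
        z = (W - E[W]) / sqrt(Var[W]) = (14 - 18) / 7.1151 = -0.5622.
        Two-sided p = 2*Phi(z) = 0.573992.
Step 6: alpha = 0.05. fail to reject H0.

W+ = 22, W- = 14, W = min = 14, p = 0.573992, fail to reject H0.


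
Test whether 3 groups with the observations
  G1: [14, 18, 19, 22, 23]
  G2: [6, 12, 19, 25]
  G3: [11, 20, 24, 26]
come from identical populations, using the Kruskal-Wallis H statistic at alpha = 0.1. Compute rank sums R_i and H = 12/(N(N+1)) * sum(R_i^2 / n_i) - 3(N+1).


Step 1: Combine all N = 13 observations and assign midranks.
sorted (value, group, rank): (6,G2,1), (11,G3,2), (12,G2,3), (14,G1,4), (18,G1,5), (19,G1,6.5), (19,G2,6.5), (20,G3,8), (22,G1,9), (23,G1,10), (24,G3,11), (25,G2,12), (26,G3,13)
Step 2: Sum ranks within each group.
R_1 = 34.5 (n_1 = 5)
R_2 = 22.5 (n_2 = 4)
R_3 = 34 (n_3 = 4)
Step 3: H = 12/(N(N+1)) * sum(R_i^2/n_i) - 3(N+1)
     = 12/(13*14) * (34.5^2/5 + 22.5^2/4 + 34^2/4) - 3*14
     = 0.065934 * 653.612 - 42
     = 1.095330.
Step 4: Ties present; correction factor C = 1 - 6/(13^3 - 13) = 0.997253. Corrected H = 1.095330 / 0.997253 = 1.098347.
Step 5: Under H0, H ~ chi^2(2); p-value = 0.577427.
Step 6: alpha = 0.1. fail to reject H0.

H = 1.0983, df = 2, p = 0.577427, fail to reject H0.


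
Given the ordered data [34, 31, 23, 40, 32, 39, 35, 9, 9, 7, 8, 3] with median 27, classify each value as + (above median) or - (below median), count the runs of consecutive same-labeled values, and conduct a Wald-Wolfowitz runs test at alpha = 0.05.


Step 1: Compute median = 27; label A = above, B = below.
Labels in order: AABAAAABBBBB  (n_A = 6, n_B = 6)
Step 2: Count runs R = 4.
Step 3: Under H0 (random ordering), E[R] = 2*n_A*n_B/(n_A+n_B) + 1 = 2*6*6/12 + 1 = 7.0000.
        Var[R] = 2*n_A*n_B*(2*n_A*n_B - n_A - n_B) / ((n_A+n_B)^2 * (n_A+n_B-1)) = 4320/1584 = 2.7273.
        SD[R] = 1.6514.
Step 4: Continuity-corrected z = (R + 0.5 - E[R]) / SD[R] = (4 + 0.5 - 7.0000) / 1.6514 = -1.5138.
Step 5: Two-sided p-value via normal approximation = 2*(1 - Phi(|z|)) = 0.130070.
Step 6: alpha = 0.05. fail to reject H0.

R = 4, z = -1.5138, p = 0.130070, fail to reject H0.


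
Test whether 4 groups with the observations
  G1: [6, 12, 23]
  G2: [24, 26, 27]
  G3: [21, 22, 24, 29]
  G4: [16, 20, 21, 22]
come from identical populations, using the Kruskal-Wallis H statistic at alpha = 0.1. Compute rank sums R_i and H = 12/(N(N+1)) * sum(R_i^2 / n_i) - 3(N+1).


Step 1: Combine all N = 14 observations and assign midranks.
sorted (value, group, rank): (6,G1,1), (12,G1,2), (16,G4,3), (20,G4,4), (21,G3,5.5), (21,G4,5.5), (22,G3,7.5), (22,G4,7.5), (23,G1,9), (24,G2,10.5), (24,G3,10.5), (26,G2,12), (27,G2,13), (29,G3,14)
Step 2: Sum ranks within each group.
R_1 = 12 (n_1 = 3)
R_2 = 35.5 (n_2 = 3)
R_3 = 37.5 (n_3 = 4)
R_4 = 20 (n_4 = 4)
Step 3: H = 12/(N(N+1)) * sum(R_i^2/n_i) - 3(N+1)
     = 12/(14*15) * (12^2/3 + 35.5^2/3 + 37.5^2/4 + 20^2/4) - 3*15
     = 0.057143 * 919.646 - 45
     = 7.551190.
Step 4: Ties present; correction factor C = 1 - 18/(14^3 - 14) = 0.993407. Corrected H = 7.551190 / 0.993407 = 7.601309.
Step 5: Under H0, H ~ chi^2(3); p-value = 0.055012.
Step 6: alpha = 0.1. reject H0.

H = 7.6013, df = 3, p = 0.055012, reject H0.


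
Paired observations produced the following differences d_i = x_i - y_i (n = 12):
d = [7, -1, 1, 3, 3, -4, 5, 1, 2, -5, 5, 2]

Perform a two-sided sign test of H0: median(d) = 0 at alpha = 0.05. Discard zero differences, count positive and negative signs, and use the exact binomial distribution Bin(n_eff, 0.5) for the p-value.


Step 1: Discard zero differences. Original n = 12; n_eff = number of nonzero differences = 12.
Nonzero differences (with sign): +7, -1, +1, +3, +3, -4, +5, +1, +2, -5, +5, +2
Step 2: Count signs: positive = 9, negative = 3.
Step 3: Under H0: P(positive) = 0.5, so the number of positives S ~ Bin(12, 0.5).
Step 4: Two-sided exact p-value = sum of Bin(12,0.5) probabilities at or below the observed probability = 0.145996.
Step 5: alpha = 0.05. fail to reject H0.

n_eff = 12, pos = 9, neg = 3, p = 0.145996, fail to reject H0.


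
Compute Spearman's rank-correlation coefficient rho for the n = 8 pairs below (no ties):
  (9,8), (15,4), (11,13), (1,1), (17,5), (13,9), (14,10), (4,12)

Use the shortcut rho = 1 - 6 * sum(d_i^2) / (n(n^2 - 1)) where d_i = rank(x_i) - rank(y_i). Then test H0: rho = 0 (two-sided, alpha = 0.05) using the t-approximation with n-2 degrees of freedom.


Step 1: Rank x and y separately (midranks; no ties here).
rank(x): 9->3, 15->7, 11->4, 1->1, 17->8, 13->5, 14->6, 4->2
rank(y): 8->4, 4->2, 13->8, 1->1, 5->3, 9->5, 10->6, 12->7
Step 2: d_i = R_x(i) - R_y(i); compute d_i^2.
  (3-4)^2=1, (7-2)^2=25, (4-8)^2=16, (1-1)^2=0, (8-3)^2=25, (5-5)^2=0, (6-6)^2=0, (2-7)^2=25
sum(d^2) = 92.
Step 3: rho = 1 - 6*92 / (8*(8^2 - 1)) = 1 - 552/504 = -0.095238.
Step 4: Under H0, t = rho * sqrt((n-2)/(1-rho^2)) = -0.2343 ~ t(6).
Step 5: Two-sided p-value from the t-distribution with 6 df = 0.822505.
Step 6: alpha = 0.05. fail to reject H0.

rho = -0.0952, p = 0.822505, fail to reject H0 at alpha = 0.05.


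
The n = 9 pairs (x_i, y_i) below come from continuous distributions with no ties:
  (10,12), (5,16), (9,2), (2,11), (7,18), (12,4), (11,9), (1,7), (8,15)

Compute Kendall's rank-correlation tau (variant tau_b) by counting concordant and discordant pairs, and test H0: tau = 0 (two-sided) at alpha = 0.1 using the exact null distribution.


Step 1: Enumerate the 36 unordered pairs (i,j) with i<j and classify each by sign(x_j-x_i) * sign(y_j-y_i).
  (1,2):dx=-5,dy=+4->D; (1,3):dx=-1,dy=-10->C; (1,4):dx=-8,dy=-1->C; (1,5):dx=-3,dy=+6->D
  (1,6):dx=+2,dy=-8->D; (1,7):dx=+1,dy=-3->D; (1,8):dx=-9,dy=-5->C; (1,9):dx=-2,dy=+3->D
  (2,3):dx=+4,dy=-14->D; (2,4):dx=-3,dy=-5->C; (2,5):dx=+2,dy=+2->C; (2,6):dx=+7,dy=-12->D
  (2,7):dx=+6,dy=-7->D; (2,8):dx=-4,dy=-9->C; (2,9):dx=+3,dy=-1->D; (3,4):dx=-7,dy=+9->D
  (3,5):dx=-2,dy=+16->D; (3,6):dx=+3,dy=+2->C; (3,7):dx=+2,dy=+7->C; (3,8):dx=-8,dy=+5->D
  (3,9):dx=-1,dy=+13->D; (4,5):dx=+5,dy=+7->C; (4,6):dx=+10,dy=-7->D; (4,7):dx=+9,dy=-2->D
  (4,8):dx=-1,dy=-4->C; (4,9):dx=+6,dy=+4->C; (5,6):dx=+5,dy=-14->D; (5,7):dx=+4,dy=-9->D
  (5,8):dx=-6,dy=-11->C; (5,9):dx=+1,dy=-3->D; (6,7):dx=-1,dy=+5->D; (6,8):dx=-11,dy=+3->D
  (6,9):dx=-4,dy=+11->D; (7,8):dx=-10,dy=-2->C; (7,9):dx=-3,dy=+6->D; (8,9):dx=+7,dy=+8->C
Step 2: C = 14, D = 22, total pairs = 36.
Step 3: tau = (C - D)/(n(n-1)/2) = (14 - 22)/36 = -0.222222.
Step 4: Exact two-sided p-value (enumerate n! = 362880 permutations of y under H0): p = 0.476709.
Step 5: alpha = 0.1. fail to reject H0.

tau_b = -0.2222 (C=14, D=22), p = 0.476709, fail to reject H0.


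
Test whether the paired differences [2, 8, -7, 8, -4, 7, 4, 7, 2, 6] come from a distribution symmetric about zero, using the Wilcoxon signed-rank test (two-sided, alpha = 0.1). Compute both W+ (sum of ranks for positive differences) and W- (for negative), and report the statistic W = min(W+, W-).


Step 1: Drop any zero differences (none here) and take |d_i|.
|d| = [2, 8, 7, 8, 4, 7, 4, 7, 2, 6]
Step 2: Midrank |d_i| (ties get averaged ranks).
ranks: |2|->1.5, |8|->9.5, |7|->7, |8|->9.5, |4|->3.5, |7|->7, |4|->3.5, |7|->7, |2|->1.5, |6|->5
Step 3: Attach original signs; sum ranks with positive sign and with negative sign.
W+ = 1.5 + 9.5 + 9.5 + 7 + 3.5 + 7 + 1.5 + 5 = 44.5
W- = 7 + 3.5 = 10.5
(Check: W+ + W- = 55 should equal n(n+1)/2 = 55.)
Step 4: Test statistic W = min(W+, W-) = 10.5.
Step 5: Ties in |d|, so use the tie-corrected normal approximation.
        E[W] = n(n+1)/4 = 10*11/4 = 27.5.
        Tie groups: |d|=2 (t=2), |d|=4 (t=2), |d|=7 (t=3), |d|=8 (t=2); sum(t^3 - t) = 42.
        Var[W] = n(n+1)(2n+1)/24 - sum(t^3-t)/48 = 2310/24 - 42/48 = 95.375.
        z = (W - E[W]) / sqrt(Var[W]) = (10.5 - 27.5) / 9.7660 = -1.7407.
        Two-sided p = 2*Phi(z) = 0.081731.
Step 6: alpha = 0.1. reject H0.

W+ = 44.5, W- = 10.5, W = min = 10.5, p = 0.081731, reject H0.


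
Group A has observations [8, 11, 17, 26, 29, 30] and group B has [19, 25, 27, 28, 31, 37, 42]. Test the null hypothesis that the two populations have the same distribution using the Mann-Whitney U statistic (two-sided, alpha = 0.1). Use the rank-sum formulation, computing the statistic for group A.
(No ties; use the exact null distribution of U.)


Step 1: Combine and sort all 13 observations; assign midranks.
sorted (value, group): (8,X), (11,X), (17,X), (19,Y), (25,Y), (26,X), (27,Y), (28,Y), (29,X), (30,X), (31,Y), (37,Y), (42,Y)
ranks: 8->1, 11->2, 17->3, 19->4, 25->5, 26->6, 27->7, 28->8, 29->9, 30->10, 31->11, 37->12, 42->13
Step 2: Rank sum for X: R1 = 1 + 2 + 3 + 6 + 9 + 10 = 31.
Step 3: U_X = R1 - n1(n1+1)/2 = 31 - 6*7/2 = 31 - 21 = 10.
       U_Y = n1*n2 - U_X = 42 - 10 = 32.
Step 4: No ties, so the exact null distribution of U (based on enumerating the C(13,6) = 1716 equally likely rank assignments) gives the two-sided p-value.
Step 5: p-value = 0.137529; compare to alpha = 0.1. fail to reject H0.

U_X = 10, p = 0.137529, fail to reject H0 at alpha = 0.1.


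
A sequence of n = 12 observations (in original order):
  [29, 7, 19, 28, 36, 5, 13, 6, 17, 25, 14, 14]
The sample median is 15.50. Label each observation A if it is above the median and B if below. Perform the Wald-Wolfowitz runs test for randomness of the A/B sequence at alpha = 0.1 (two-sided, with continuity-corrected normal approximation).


Step 1: Compute median = 15.50; label A = above, B = below.
Labels in order: ABAAABBBAABB  (n_A = 6, n_B = 6)
Step 2: Count runs R = 6.
Step 3: Under H0 (random ordering), E[R] = 2*n_A*n_B/(n_A+n_B) + 1 = 2*6*6/12 + 1 = 7.0000.
        Var[R] = 2*n_A*n_B*(2*n_A*n_B - n_A - n_B) / ((n_A+n_B)^2 * (n_A+n_B-1)) = 4320/1584 = 2.7273.
        SD[R] = 1.6514.
Step 4: Continuity-corrected z = (R + 0.5 - E[R]) / SD[R] = (6 + 0.5 - 7.0000) / 1.6514 = -0.3028.
Step 5: Two-sided p-value via normal approximation = 2*(1 - Phi(|z|)) = 0.762069.
Step 6: alpha = 0.1. fail to reject H0.

R = 6, z = -0.3028, p = 0.762069, fail to reject H0.


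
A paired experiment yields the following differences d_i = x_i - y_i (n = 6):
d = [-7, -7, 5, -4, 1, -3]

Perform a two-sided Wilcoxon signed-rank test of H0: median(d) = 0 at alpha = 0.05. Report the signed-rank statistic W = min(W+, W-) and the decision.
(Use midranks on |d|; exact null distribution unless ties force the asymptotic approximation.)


Step 1: Drop any zero differences (none here) and take |d_i|.
|d| = [7, 7, 5, 4, 1, 3]
Step 2: Midrank |d_i| (ties get averaged ranks).
ranks: |7|->5.5, |7|->5.5, |5|->4, |4|->3, |1|->1, |3|->2
Step 3: Attach original signs; sum ranks with positive sign and with negative sign.
W+ = 4 + 1 = 5
W- = 5.5 + 5.5 + 3 + 2 = 16
(Check: W+ + W- = 21 should equal n(n+1)/2 = 21.)
Step 4: Test statistic W = min(W+, W-) = 5.
Step 5: Ties in |d|, so use the tie-corrected normal approximation.
        E[W] = n(n+1)/4 = 6*7/4 = 10.5.
        Tie groups: |d|=7 (t=2); sum(t^3 - t) = 6.
        Var[W] = n(n+1)(2n+1)/24 - sum(t^3-t)/48 = 546/24 - 6/48 = 22.625.
        z = (W - E[W]) / sqrt(Var[W]) = (5 - 10.5) / 4.7566 = -1.1563.
        Two-sided p = 2*Phi(z) = 0.247561.
Step 6: alpha = 0.05. fail to reject H0.

W+ = 5, W- = 16, W = min = 5, p = 0.247561, fail to reject H0.


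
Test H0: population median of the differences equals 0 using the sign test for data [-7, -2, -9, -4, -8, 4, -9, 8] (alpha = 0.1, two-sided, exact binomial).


Step 1: Discard zero differences. Original n = 8; n_eff = number of nonzero differences = 8.
Nonzero differences (with sign): -7, -2, -9, -4, -8, +4, -9, +8
Step 2: Count signs: positive = 2, negative = 6.
Step 3: Under H0: P(positive) = 0.5, so the number of positives S ~ Bin(8, 0.5).
Step 4: Two-sided exact p-value = sum of Bin(8,0.5) probabilities at or below the observed probability = 0.289062.
Step 5: alpha = 0.1. fail to reject H0.

n_eff = 8, pos = 2, neg = 6, p = 0.289062, fail to reject H0.


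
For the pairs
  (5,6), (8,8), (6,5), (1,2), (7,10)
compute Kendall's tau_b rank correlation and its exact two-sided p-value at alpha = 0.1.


Step 1: Enumerate the 10 unordered pairs (i,j) with i<j and classify each by sign(x_j-x_i) * sign(y_j-y_i).
  (1,2):dx=+3,dy=+2->C; (1,3):dx=+1,dy=-1->D; (1,4):dx=-4,dy=-4->C; (1,5):dx=+2,dy=+4->C
  (2,3):dx=-2,dy=-3->C; (2,4):dx=-7,dy=-6->C; (2,5):dx=-1,dy=+2->D; (3,4):dx=-5,dy=-3->C
  (3,5):dx=+1,dy=+5->C; (4,5):dx=+6,dy=+8->C
Step 2: C = 8, D = 2, total pairs = 10.
Step 3: tau = (C - D)/(n(n-1)/2) = (8 - 2)/10 = 0.600000.
Step 4: Exact two-sided p-value (enumerate n! = 120 permutations of y under H0): p = 0.233333.
Step 5: alpha = 0.1. fail to reject H0.

tau_b = 0.6000 (C=8, D=2), p = 0.233333, fail to reject H0.


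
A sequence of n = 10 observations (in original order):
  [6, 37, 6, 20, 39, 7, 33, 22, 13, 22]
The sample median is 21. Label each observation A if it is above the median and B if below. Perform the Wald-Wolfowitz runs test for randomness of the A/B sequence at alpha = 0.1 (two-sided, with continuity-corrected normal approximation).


Step 1: Compute median = 21; label A = above, B = below.
Labels in order: BABBABAABA  (n_A = 5, n_B = 5)
Step 2: Count runs R = 8.
Step 3: Under H0 (random ordering), E[R] = 2*n_A*n_B/(n_A+n_B) + 1 = 2*5*5/10 + 1 = 6.0000.
        Var[R] = 2*n_A*n_B*(2*n_A*n_B - n_A - n_B) / ((n_A+n_B)^2 * (n_A+n_B-1)) = 2000/900 = 2.2222.
        SD[R] = 1.4907.
Step 4: Continuity-corrected z = (R - 0.5 - E[R]) / SD[R] = (8 - 0.5 - 6.0000) / 1.4907 = 1.0062.
Step 5: Two-sided p-value via normal approximation = 2*(1 - Phi(|z|)) = 0.314305.
Step 6: alpha = 0.1. fail to reject H0.

R = 8, z = 1.0062, p = 0.314305, fail to reject H0.


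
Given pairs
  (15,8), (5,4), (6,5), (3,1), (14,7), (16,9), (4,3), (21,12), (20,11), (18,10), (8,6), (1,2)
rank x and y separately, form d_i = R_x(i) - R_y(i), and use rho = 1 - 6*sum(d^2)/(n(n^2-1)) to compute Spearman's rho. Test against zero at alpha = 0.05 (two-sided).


Step 1: Rank x and y separately (midranks; no ties here).
rank(x): 15->8, 5->4, 6->5, 3->2, 14->7, 16->9, 4->3, 21->12, 20->11, 18->10, 8->6, 1->1
rank(y): 8->8, 4->4, 5->5, 1->1, 7->7, 9->9, 3->3, 12->12, 11->11, 10->10, 6->6, 2->2
Step 2: d_i = R_x(i) - R_y(i); compute d_i^2.
  (8-8)^2=0, (4-4)^2=0, (5-5)^2=0, (2-1)^2=1, (7-7)^2=0, (9-9)^2=0, (3-3)^2=0, (12-12)^2=0, (11-11)^2=0, (10-10)^2=0, (6-6)^2=0, (1-2)^2=1
sum(d^2) = 2.
Step 3: rho = 1 - 6*2 / (12*(12^2 - 1)) = 1 - 12/1716 = 0.993007.
Step 4: Under H0, t = rho * sqrt((n-2)/(1-rho^2)) = 26.5990 ~ t(10).
Step 5: Two-sided p-value from the t-distribution with 10 df = 0.000000.
Step 6: alpha = 0.05. reject H0.

rho = 0.9930, p = 0.000000, reject H0 at alpha = 0.05.


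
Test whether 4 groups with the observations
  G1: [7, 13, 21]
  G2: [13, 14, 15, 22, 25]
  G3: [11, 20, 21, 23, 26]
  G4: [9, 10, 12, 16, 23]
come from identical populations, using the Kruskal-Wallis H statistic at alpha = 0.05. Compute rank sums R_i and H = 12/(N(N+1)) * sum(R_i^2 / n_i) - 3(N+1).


Step 1: Combine all N = 18 observations and assign midranks.
sorted (value, group, rank): (7,G1,1), (9,G4,2), (10,G4,3), (11,G3,4), (12,G4,5), (13,G1,6.5), (13,G2,6.5), (14,G2,8), (15,G2,9), (16,G4,10), (20,G3,11), (21,G1,12.5), (21,G3,12.5), (22,G2,14), (23,G3,15.5), (23,G4,15.5), (25,G2,17), (26,G3,18)
Step 2: Sum ranks within each group.
R_1 = 20 (n_1 = 3)
R_2 = 54.5 (n_2 = 5)
R_3 = 61 (n_3 = 5)
R_4 = 35.5 (n_4 = 5)
Step 3: H = 12/(N(N+1)) * sum(R_i^2/n_i) - 3(N+1)
     = 12/(18*19) * (20^2/3 + 54.5^2/5 + 61^2/5 + 35.5^2/5) - 3*19
     = 0.035088 * 1723.63 - 57
     = 3.478363.
Step 4: Ties present; correction factor C = 1 - 18/(18^3 - 18) = 0.996904. Corrected H = 3.478363 / 0.996904 = 3.489165.
Step 5: Under H0, H ~ chi^2(3); p-value = 0.322170.
Step 6: alpha = 0.05. fail to reject H0.

H = 3.4892, df = 3, p = 0.322170, fail to reject H0.


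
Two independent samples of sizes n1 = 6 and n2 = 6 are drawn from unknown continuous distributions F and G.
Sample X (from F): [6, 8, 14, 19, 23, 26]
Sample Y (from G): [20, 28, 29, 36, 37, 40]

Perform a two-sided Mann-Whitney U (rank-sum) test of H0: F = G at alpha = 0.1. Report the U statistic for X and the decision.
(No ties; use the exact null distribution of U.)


Step 1: Combine and sort all 12 observations; assign midranks.
sorted (value, group): (6,X), (8,X), (14,X), (19,X), (20,Y), (23,X), (26,X), (28,Y), (29,Y), (36,Y), (37,Y), (40,Y)
ranks: 6->1, 8->2, 14->3, 19->4, 20->5, 23->6, 26->7, 28->8, 29->9, 36->10, 37->11, 40->12
Step 2: Rank sum for X: R1 = 1 + 2 + 3 + 4 + 6 + 7 = 23.
Step 3: U_X = R1 - n1(n1+1)/2 = 23 - 6*7/2 = 23 - 21 = 2.
       U_Y = n1*n2 - U_X = 36 - 2 = 34.
Step 4: No ties, so the exact null distribution of U (based on enumerating the C(12,6) = 924 equally likely rank assignments) gives the two-sided p-value.
Step 5: p-value = 0.008658; compare to alpha = 0.1. reject H0.

U_X = 2, p = 0.008658, reject H0 at alpha = 0.1.


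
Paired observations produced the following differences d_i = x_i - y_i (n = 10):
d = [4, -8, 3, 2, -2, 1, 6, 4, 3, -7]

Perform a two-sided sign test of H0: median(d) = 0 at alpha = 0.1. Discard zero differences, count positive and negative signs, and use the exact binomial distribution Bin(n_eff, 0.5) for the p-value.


Step 1: Discard zero differences. Original n = 10; n_eff = number of nonzero differences = 10.
Nonzero differences (with sign): +4, -8, +3, +2, -2, +1, +6, +4, +3, -7
Step 2: Count signs: positive = 7, negative = 3.
Step 3: Under H0: P(positive) = 0.5, so the number of positives S ~ Bin(10, 0.5).
Step 4: Two-sided exact p-value = sum of Bin(10,0.5) probabilities at or below the observed probability = 0.343750.
Step 5: alpha = 0.1. fail to reject H0.

n_eff = 10, pos = 7, neg = 3, p = 0.343750, fail to reject H0.


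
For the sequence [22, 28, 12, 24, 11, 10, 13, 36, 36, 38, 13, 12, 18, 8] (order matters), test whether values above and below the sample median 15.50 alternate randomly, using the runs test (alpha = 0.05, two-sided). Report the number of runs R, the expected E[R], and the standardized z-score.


Step 1: Compute median = 15.50; label A = above, B = below.
Labels in order: AABABBBAAABBAB  (n_A = 7, n_B = 7)
Step 2: Count runs R = 8.
Step 3: Under H0 (random ordering), E[R] = 2*n_A*n_B/(n_A+n_B) + 1 = 2*7*7/14 + 1 = 8.0000.
        Var[R] = 2*n_A*n_B*(2*n_A*n_B - n_A - n_B) / ((n_A+n_B)^2 * (n_A+n_B-1)) = 8232/2548 = 3.2308.
        SD[R] = 1.7974.
Step 4: R = E[R], so z = 0 with no continuity correction.
Step 5: Two-sided p-value via normal approximation = 2*(1 - Phi(|z|)) = 1.000000.
Step 6: alpha = 0.05. fail to reject H0.

R = 8, z = 0.0000, p = 1.000000, fail to reject H0.


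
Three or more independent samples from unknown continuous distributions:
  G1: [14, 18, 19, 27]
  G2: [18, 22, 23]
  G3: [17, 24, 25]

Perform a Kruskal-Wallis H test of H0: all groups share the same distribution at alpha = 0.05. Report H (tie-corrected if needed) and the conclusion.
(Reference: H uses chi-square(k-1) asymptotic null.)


Step 1: Combine all N = 10 observations and assign midranks.
sorted (value, group, rank): (14,G1,1), (17,G3,2), (18,G1,3.5), (18,G2,3.5), (19,G1,5), (22,G2,6), (23,G2,7), (24,G3,8), (25,G3,9), (27,G1,10)
Step 2: Sum ranks within each group.
R_1 = 19.5 (n_1 = 4)
R_2 = 16.5 (n_2 = 3)
R_3 = 19 (n_3 = 3)
Step 3: H = 12/(N(N+1)) * sum(R_i^2/n_i) - 3(N+1)
     = 12/(10*11) * (19.5^2/4 + 16.5^2/3 + 19^2/3) - 3*11
     = 0.109091 * 306.146 - 33
     = 0.397727.
Step 4: Ties present; correction factor C = 1 - 6/(10^3 - 10) = 0.993939. Corrected H = 0.397727 / 0.993939 = 0.400152.
Step 5: Under H0, H ~ chi^2(2); p-value = 0.818668.
Step 6: alpha = 0.05. fail to reject H0.

H = 0.4002, df = 2, p = 0.818668, fail to reject H0.


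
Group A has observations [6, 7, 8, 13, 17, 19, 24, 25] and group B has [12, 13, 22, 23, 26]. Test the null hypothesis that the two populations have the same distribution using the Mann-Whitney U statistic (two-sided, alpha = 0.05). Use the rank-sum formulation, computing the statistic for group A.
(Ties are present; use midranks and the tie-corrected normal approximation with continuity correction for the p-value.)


Step 1: Combine and sort all 13 observations; assign midranks.
sorted (value, group): (6,X), (7,X), (8,X), (12,Y), (13,X), (13,Y), (17,X), (19,X), (22,Y), (23,Y), (24,X), (25,X), (26,Y)
ranks: 6->1, 7->2, 8->3, 12->4, 13->5.5, 13->5.5, 17->7, 19->8, 22->9, 23->10, 24->11, 25->12, 26->13
Step 2: Rank sum for X: R1 = 1 + 2 + 3 + 5.5 + 7 + 8 + 11 + 12 = 49.5.
Step 3: U_X = R1 - n1(n1+1)/2 = 49.5 - 8*9/2 = 49.5 - 36 = 13.5.
       U_Y = n1*n2 - U_X = 40 - 13.5 = 26.5.
Step 4: Ties are present, so use the tie-corrected normal approximation (with continuity correction) for the p-value.
Step 5: p-value = 0.379120; compare to alpha = 0.05. fail to reject H0.

U_X = 13.5, p = 0.379120, fail to reject H0 at alpha = 0.05.


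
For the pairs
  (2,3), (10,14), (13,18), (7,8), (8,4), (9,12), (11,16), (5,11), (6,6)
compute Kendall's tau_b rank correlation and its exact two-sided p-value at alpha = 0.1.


Step 1: Enumerate the 36 unordered pairs (i,j) with i<j and classify each by sign(x_j-x_i) * sign(y_j-y_i).
  (1,2):dx=+8,dy=+11->C; (1,3):dx=+11,dy=+15->C; (1,4):dx=+5,dy=+5->C; (1,5):dx=+6,dy=+1->C
  (1,6):dx=+7,dy=+9->C; (1,7):dx=+9,dy=+13->C; (1,8):dx=+3,dy=+8->C; (1,9):dx=+4,dy=+3->C
  (2,3):dx=+3,dy=+4->C; (2,4):dx=-3,dy=-6->C; (2,5):dx=-2,dy=-10->C; (2,6):dx=-1,dy=-2->C
  (2,7):dx=+1,dy=+2->C; (2,8):dx=-5,dy=-3->C; (2,9):dx=-4,dy=-8->C; (3,4):dx=-6,dy=-10->C
  (3,5):dx=-5,dy=-14->C; (3,6):dx=-4,dy=-6->C; (3,7):dx=-2,dy=-2->C; (3,8):dx=-8,dy=-7->C
  (3,9):dx=-7,dy=-12->C; (4,5):dx=+1,dy=-4->D; (4,6):dx=+2,dy=+4->C; (4,7):dx=+4,dy=+8->C
  (4,8):dx=-2,dy=+3->D; (4,9):dx=-1,dy=-2->C; (5,6):dx=+1,dy=+8->C; (5,7):dx=+3,dy=+12->C
  (5,8):dx=-3,dy=+7->D; (5,9):dx=-2,dy=+2->D; (6,7):dx=+2,dy=+4->C; (6,8):dx=-4,dy=-1->C
  (6,9):dx=-3,dy=-6->C; (7,8):dx=-6,dy=-5->C; (7,9):dx=-5,dy=-10->C; (8,9):dx=+1,dy=-5->D
Step 2: C = 31, D = 5, total pairs = 36.
Step 3: tau = (C - D)/(n(n-1)/2) = (31 - 5)/36 = 0.722222.
Step 4: Exact two-sided p-value (enumerate n! = 362880 permutations of y under H0): p = 0.005886.
Step 5: alpha = 0.1. reject H0.

tau_b = 0.7222 (C=31, D=5), p = 0.005886, reject H0.


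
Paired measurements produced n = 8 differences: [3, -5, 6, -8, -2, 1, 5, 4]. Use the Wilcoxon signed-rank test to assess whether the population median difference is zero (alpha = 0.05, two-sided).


Step 1: Drop any zero differences (none here) and take |d_i|.
|d| = [3, 5, 6, 8, 2, 1, 5, 4]
Step 2: Midrank |d_i| (ties get averaged ranks).
ranks: |3|->3, |5|->5.5, |6|->7, |8|->8, |2|->2, |1|->1, |5|->5.5, |4|->4
Step 3: Attach original signs; sum ranks with positive sign and with negative sign.
W+ = 3 + 7 + 1 + 5.5 + 4 = 20.5
W- = 5.5 + 8 + 2 = 15.5
(Check: W+ + W- = 36 should equal n(n+1)/2 = 36.)
Step 4: Test statistic W = min(W+, W-) = 15.5.
Step 5: Ties in |d|, so use the tie-corrected normal approximation.
        E[W] = n(n+1)/4 = 8*9/4 = 18.
        Tie groups: |d|=5 (t=2); sum(t^3 - t) = 6.
        Var[W] = n(n+1)(2n+1)/24 - sum(t^3-t)/48 = 1224/24 - 6/48 = 50.875.
        z = (W - E[W]) / sqrt(Var[W]) = (15.5 - 18) / 7.1327 = -0.3505.
        Two-sided p = 2*Phi(z) = 0.725964.
Step 6: alpha = 0.05. fail to reject H0.

W+ = 20.5, W- = 15.5, W = min = 15.5, p = 0.725964, fail to reject H0.


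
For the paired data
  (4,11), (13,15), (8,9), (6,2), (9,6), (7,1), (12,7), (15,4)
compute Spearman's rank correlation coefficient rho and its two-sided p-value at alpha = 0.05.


Step 1: Rank x and y separately (midranks; no ties here).
rank(x): 4->1, 13->7, 8->4, 6->2, 9->5, 7->3, 12->6, 15->8
rank(y): 11->7, 15->8, 9->6, 2->2, 6->4, 1->1, 7->5, 4->3
Step 2: d_i = R_x(i) - R_y(i); compute d_i^2.
  (1-7)^2=36, (7-8)^2=1, (4-6)^2=4, (2-2)^2=0, (5-4)^2=1, (3-1)^2=4, (6-5)^2=1, (8-3)^2=25
sum(d^2) = 72.
Step 3: rho = 1 - 6*72 / (8*(8^2 - 1)) = 1 - 432/504 = 0.142857.
Step 4: Under H0, t = rho * sqrt((n-2)/(1-rho^2)) = 0.3536 ~ t(6).
Step 5: Two-sided p-value from the t-distribution with 6 df = 0.735765.
Step 6: alpha = 0.05. fail to reject H0.

rho = 0.1429, p = 0.735765, fail to reject H0 at alpha = 0.05.


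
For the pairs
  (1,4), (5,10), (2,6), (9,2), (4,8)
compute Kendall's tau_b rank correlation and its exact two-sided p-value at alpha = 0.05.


Step 1: Enumerate the 10 unordered pairs (i,j) with i<j and classify each by sign(x_j-x_i) * sign(y_j-y_i).
  (1,2):dx=+4,dy=+6->C; (1,3):dx=+1,dy=+2->C; (1,4):dx=+8,dy=-2->D; (1,5):dx=+3,dy=+4->C
  (2,3):dx=-3,dy=-4->C; (2,4):dx=+4,dy=-8->D; (2,5):dx=-1,dy=-2->C; (3,4):dx=+7,dy=-4->D
  (3,5):dx=+2,dy=+2->C; (4,5):dx=-5,dy=+6->D
Step 2: C = 6, D = 4, total pairs = 10.
Step 3: tau = (C - D)/(n(n-1)/2) = (6 - 4)/10 = 0.200000.
Step 4: Exact two-sided p-value (enumerate n! = 120 permutations of y under H0): p = 0.816667.
Step 5: alpha = 0.05. fail to reject H0.

tau_b = 0.2000 (C=6, D=4), p = 0.816667, fail to reject H0.


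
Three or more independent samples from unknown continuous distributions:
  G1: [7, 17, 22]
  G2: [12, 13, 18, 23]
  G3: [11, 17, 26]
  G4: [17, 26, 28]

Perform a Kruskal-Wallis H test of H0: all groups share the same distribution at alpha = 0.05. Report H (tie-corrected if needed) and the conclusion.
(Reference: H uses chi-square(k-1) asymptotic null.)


Step 1: Combine all N = 13 observations and assign midranks.
sorted (value, group, rank): (7,G1,1), (11,G3,2), (12,G2,3), (13,G2,4), (17,G1,6), (17,G3,6), (17,G4,6), (18,G2,8), (22,G1,9), (23,G2,10), (26,G3,11.5), (26,G4,11.5), (28,G4,13)
Step 2: Sum ranks within each group.
R_1 = 16 (n_1 = 3)
R_2 = 25 (n_2 = 4)
R_3 = 19.5 (n_3 = 3)
R_4 = 30.5 (n_4 = 3)
Step 3: H = 12/(N(N+1)) * sum(R_i^2/n_i) - 3(N+1)
     = 12/(13*14) * (16^2/3 + 25^2/4 + 19.5^2/3 + 30.5^2/3) - 3*14
     = 0.065934 * 678.417 - 42
     = 2.730769.
Step 4: Ties present; correction factor C = 1 - 30/(13^3 - 13) = 0.986264. Corrected H = 2.730769 / 0.986264 = 2.768802.
Step 5: Under H0, H ~ chi^2(3); p-value = 0.428661.
Step 6: alpha = 0.05. fail to reject H0.

H = 2.7688, df = 3, p = 0.428661, fail to reject H0.


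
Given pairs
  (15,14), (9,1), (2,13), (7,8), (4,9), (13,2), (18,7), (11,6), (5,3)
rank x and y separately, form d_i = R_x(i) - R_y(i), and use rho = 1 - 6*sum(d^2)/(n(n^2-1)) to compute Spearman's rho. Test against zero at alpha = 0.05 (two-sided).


Step 1: Rank x and y separately (midranks; no ties here).
rank(x): 15->8, 9->5, 2->1, 7->4, 4->2, 13->7, 18->9, 11->6, 5->3
rank(y): 14->9, 1->1, 13->8, 8->6, 9->7, 2->2, 7->5, 6->4, 3->3
Step 2: d_i = R_x(i) - R_y(i); compute d_i^2.
  (8-9)^2=1, (5-1)^2=16, (1-8)^2=49, (4-6)^2=4, (2-7)^2=25, (7-2)^2=25, (9-5)^2=16, (6-4)^2=4, (3-3)^2=0
sum(d^2) = 140.
Step 3: rho = 1 - 6*140 / (9*(9^2 - 1)) = 1 - 840/720 = -0.166667.
Step 4: Under H0, t = rho * sqrt((n-2)/(1-rho^2)) = -0.4472 ~ t(7).
Step 5: Two-sided p-value from the t-distribution with 7 df = 0.668231.
Step 6: alpha = 0.05. fail to reject H0.

rho = -0.1667, p = 0.668231, fail to reject H0 at alpha = 0.05.
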